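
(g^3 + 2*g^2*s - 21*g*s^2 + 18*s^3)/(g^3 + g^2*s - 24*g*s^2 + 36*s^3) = (-g + s)/(-g + 2*s)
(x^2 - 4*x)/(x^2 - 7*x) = (x - 4)/(x - 7)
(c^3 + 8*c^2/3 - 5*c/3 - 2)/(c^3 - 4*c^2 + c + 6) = (c^3 + 8*c^2/3 - 5*c/3 - 2)/(c^3 - 4*c^2 + c + 6)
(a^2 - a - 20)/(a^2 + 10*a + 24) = (a - 5)/(a + 6)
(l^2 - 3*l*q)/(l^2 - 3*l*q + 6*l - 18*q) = l/(l + 6)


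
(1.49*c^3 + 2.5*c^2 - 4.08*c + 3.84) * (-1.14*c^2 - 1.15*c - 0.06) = -1.6986*c^5 - 4.5635*c^4 + 1.6868*c^3 + 0.1644*c^2 - 4.1712*c - 0.2304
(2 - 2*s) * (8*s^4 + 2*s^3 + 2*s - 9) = -16*s^5 + 12*s^4 + 4*s^3 - 4*s^2 + 22*s - 18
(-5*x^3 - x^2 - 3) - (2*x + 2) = -5*x^3 - x^2 - 2*x - 5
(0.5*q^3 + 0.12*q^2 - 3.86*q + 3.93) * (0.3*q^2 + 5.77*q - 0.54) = 0.15*q^5 + 2.921*q^4 - 0.7356*q^3 - 21.158*q^2 + 24.7605*q - 2.1222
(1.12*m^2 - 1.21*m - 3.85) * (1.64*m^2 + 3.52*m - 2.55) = 1.8368*m^4 + 1.958*m^3 - 13.4292*m^2 - 10.4665*m + 9.8175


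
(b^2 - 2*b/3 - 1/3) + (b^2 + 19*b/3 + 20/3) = 2*b^2 + 17*b/3 + 19/3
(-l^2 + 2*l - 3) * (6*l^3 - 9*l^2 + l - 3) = -6*l^5 + 21*l^4 - 37*l^3 + 32*l^2 - 9*l + 9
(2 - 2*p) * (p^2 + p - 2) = -2*p^3 + 6*p - 4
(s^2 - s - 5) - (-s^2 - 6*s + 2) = 2*s^2 + 5*s - 7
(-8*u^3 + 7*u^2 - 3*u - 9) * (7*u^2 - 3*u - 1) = -56*u^5 + 73*u^4 - 34*u^3 - 61*u^2 + 30*u + 9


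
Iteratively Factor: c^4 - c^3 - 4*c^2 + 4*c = (c - 1)*(c^3 - 4*c) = (c - 1)*(c + 2)*(c^2 - 2*c) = (c - 2)*(c - 1)*(c + 2)*(c)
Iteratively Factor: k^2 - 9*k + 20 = (k - 5)*(k - 4)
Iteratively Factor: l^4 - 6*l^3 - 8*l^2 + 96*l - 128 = (l + 4)*(l^3 - 10*l^2 + 32*l - 32) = (l - 4)*(l + 4)*(l^2 - 6*l + 8) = (l - 4)^2*(l + 4)*(l - 2)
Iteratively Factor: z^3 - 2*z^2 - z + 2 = (z - 1)*(z^2 - z - 2) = (z - 1)*(z + 1)*(z - 2)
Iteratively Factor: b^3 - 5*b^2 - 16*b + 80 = (b - 4)*(b^2 - b - 20) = (b - 5)*(b - 4)*(b + 4)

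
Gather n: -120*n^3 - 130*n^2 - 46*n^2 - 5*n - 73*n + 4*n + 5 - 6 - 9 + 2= -120*n^3 - 176*n^2 - 74*n - 8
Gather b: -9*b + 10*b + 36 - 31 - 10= b - 5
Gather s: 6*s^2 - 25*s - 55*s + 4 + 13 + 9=6*s^2 - 80*s + 26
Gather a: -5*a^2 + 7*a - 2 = -5*a^2 + 7*a - 2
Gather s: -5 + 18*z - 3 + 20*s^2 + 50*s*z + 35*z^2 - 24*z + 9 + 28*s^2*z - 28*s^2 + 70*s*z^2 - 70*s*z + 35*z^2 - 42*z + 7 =s^2*(28*z - 8) + s*(70*z^2 - 20*z) + 70*z^2 - 48*z + 8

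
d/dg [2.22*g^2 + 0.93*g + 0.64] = 4.44*g + 0.93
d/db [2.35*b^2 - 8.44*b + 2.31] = 4.7*b - 8.44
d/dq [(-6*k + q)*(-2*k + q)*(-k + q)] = 20*k^2 - 18*k*q + 3*q^2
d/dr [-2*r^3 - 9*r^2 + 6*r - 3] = -6*r^2 - 18*r + 6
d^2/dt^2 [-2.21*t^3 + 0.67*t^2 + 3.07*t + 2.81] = 1.34 - 13.26*t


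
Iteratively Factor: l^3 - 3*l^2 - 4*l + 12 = (l - 2)*(l^2 - l - 6) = (l - 2)*(l + 2)*(l - 3)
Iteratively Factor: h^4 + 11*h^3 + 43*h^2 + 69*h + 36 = (h + 3)*(h^3 + 8*h^2 + 19*h + 12) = (h + 3)*(h + 4)*(h^2 + 4*h + 3) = (h + 3)^2*(h + 4)*(h + 1)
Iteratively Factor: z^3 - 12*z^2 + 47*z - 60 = (z - 3)*(z^2 - 9*z + 20) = (z - 5)*(z - 3)*(z - 4)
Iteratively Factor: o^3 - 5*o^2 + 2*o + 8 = (o - 2)*(o^2 - 3*o - 4) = (o - 2)*(o + 1)*(o - 4)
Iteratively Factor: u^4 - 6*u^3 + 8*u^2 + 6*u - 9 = (u - 3)*(u^3 - 3*u^2 - u + 3) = (u - 3)*(u - 1)*(u^2 - 2*u - 3) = (u - 3)^2*(u - 1)*(u + 1)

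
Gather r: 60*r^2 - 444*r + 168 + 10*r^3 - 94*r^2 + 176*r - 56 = 10*r^3 - 34*r^2 - 268*r + 112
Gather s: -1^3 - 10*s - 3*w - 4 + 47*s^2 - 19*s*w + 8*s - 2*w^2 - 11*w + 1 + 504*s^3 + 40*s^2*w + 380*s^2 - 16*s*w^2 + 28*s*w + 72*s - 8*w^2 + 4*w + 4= 504*s^3 + s^2*(40*w + 427) + s*(-16*w^2 + 9*w + 70) - 10*w^2 - 10*w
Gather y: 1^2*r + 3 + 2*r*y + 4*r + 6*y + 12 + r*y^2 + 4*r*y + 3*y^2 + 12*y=5*r + y^2*(r + 3) + y*(6*r + 18) + 15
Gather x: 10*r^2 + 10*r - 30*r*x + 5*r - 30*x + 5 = 10*r^2 + 15*r + x*(-30*r - 30) + 5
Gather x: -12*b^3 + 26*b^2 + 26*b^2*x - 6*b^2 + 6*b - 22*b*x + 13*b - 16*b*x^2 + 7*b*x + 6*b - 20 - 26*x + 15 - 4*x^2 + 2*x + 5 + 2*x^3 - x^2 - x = -12*b^3 + 20*b^2 + 25*b + 2*x^3 + x^2*(-16*b - 5) + x*(26*b^2 - 15*b - 25)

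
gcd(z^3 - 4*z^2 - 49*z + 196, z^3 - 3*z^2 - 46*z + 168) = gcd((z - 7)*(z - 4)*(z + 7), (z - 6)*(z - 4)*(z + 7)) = z^2 + 3*z - 28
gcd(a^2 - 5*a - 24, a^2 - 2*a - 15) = a + 3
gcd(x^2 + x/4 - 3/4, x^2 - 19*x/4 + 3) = x - 3/4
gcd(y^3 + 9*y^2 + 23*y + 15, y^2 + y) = y + 1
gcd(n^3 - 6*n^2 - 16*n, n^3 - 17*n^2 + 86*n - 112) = n - 8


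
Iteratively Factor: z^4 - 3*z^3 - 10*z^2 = (z)*(z^3 - 3*z^2 - 10*z) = z*(z + 2)*(z^2 - 5*z) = z^2*(z + 2)*(z - 5)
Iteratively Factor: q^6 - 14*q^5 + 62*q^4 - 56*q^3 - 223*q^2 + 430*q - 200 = (q - 1)*(q^5 - 13*q^4 + 49*q^3 - 7*q^2 - 230*q + 200) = (q - 5)*(q - 1)*(q^4 - 8*q^3 + 9*q^2 + 38*q - 40) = (q - 5)*(q - 4)*(q - 1)*(q^3 - 4*q^2 - 7*q + 10) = (q - 5)^2*(q - 4)*(q - 1)*(q^2 + q - 2) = (q - 5)^2*(q - 4)*(q - 1)^2*(q + 2)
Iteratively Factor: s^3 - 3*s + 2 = (s - 1)*(s^2 + s - 2) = (s - 1)^2*(s + 2)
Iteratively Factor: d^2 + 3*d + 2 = (d + 2)*(d + 1)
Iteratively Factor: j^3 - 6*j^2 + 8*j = (j - 2)*(j^2 - 4*j) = j*(j - 2)*(j - 4)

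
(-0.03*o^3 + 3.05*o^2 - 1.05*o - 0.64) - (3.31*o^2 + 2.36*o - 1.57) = -0.03*o^3 - 0.26*o^2 - 3.41*o + 0.93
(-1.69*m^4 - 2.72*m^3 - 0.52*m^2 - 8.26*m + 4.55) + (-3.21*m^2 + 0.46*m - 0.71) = -1.69*m^4 - 2.72*m^3 - 3.73*m^2 - 7.8*m + 3.84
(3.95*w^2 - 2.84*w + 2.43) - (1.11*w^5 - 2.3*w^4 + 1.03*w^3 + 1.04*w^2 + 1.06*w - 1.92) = -1.11*w^5 + 2.3*w^4 - 1.03*w^3 + 2.91*w^2 - 3.9*w + 4.35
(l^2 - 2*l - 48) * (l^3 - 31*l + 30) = l^5 - 2*l^4 - 79*l^3 + 92*l^2 + 1428*l - 1440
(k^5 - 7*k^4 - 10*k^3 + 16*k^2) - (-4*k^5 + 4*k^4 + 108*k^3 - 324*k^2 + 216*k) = 5*k^5 - 11*k^4 - 118*k^3 + 340*k^2 - 216*k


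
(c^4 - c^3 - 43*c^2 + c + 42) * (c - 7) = c^5 - 8*c^4 - 36*c^3 + 302*c^2 + 35*c - 294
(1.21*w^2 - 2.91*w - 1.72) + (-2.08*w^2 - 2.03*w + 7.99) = -0.87*w^2 - 4.94*w + 6.27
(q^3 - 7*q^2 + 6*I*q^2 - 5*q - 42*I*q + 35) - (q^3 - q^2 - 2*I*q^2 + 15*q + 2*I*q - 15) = -6*q^2 + 8*I*q^2 - 20*q - 44*I*q + 50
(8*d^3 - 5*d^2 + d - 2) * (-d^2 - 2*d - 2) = -8*d^5 - 11*d^4 - 7*d^3 + 10*d^2 + 2*d + 4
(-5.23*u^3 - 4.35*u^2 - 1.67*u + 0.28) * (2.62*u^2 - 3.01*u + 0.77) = -13.7026*u^5 + 4.3453*u^4 + 4.691*u^3 + 2.4108*u^2 - 2.1287*u + 0.2156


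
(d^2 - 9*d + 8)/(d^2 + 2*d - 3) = (d - 8)/(d + 3)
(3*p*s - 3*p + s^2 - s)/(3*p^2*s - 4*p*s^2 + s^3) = (3*p*s - 3*p + s^2 - s)/(s*(3*p^2 - 4*p*s + s^2))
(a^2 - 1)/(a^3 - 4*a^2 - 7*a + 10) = (a + 1)/(a^2 - 3*a - 10)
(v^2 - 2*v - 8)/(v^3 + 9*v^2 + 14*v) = (v - 4)/(v*(v + 7))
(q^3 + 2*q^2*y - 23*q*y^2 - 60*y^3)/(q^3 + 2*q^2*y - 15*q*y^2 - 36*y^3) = (-q^2 + q*y + 20*y^2)/(-q^2 + q*y + 12*y^2)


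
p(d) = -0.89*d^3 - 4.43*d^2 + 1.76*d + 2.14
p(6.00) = -339.02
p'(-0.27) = 3.96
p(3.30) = -72.28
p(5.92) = -327.35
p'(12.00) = -489.04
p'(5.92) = -144.27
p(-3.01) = -19.02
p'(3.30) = -56.55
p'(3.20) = -53.93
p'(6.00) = -147.52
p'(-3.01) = 4.24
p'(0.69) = -5.62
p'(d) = -2.67*d^2 - 8.86*d + 1.76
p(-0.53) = 0.10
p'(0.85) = -7.70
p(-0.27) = 1.36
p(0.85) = -0.11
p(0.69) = 0.95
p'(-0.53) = 5.71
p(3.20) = -66.75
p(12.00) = -2152.58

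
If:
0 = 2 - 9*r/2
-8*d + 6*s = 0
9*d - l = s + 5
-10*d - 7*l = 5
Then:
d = 90/191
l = -265/191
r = 4/9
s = 120/191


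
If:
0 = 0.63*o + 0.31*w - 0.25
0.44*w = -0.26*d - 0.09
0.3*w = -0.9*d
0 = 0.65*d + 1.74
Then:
No Solution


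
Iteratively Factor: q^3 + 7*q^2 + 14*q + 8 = (q + 4)*(q^2 + 3*q + 2) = (q + 2)*(q + 4)*(q + 1)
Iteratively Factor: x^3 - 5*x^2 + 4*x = (x)*(x^2 - 5*x + 4) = x*(x - 1)*(x - 4)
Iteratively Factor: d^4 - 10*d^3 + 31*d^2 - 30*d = (d - 2)*(d^3 - 8*d^2 + 15*d) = (d - 5)*(d - 2)*(d^2 - 3*d) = d*(d - 5)*(d - 2)*(d - 3)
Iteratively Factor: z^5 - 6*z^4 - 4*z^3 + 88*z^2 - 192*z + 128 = (z - 4)*(z^4 - 2*z^3 - 12*z^2 + 40*z - 32) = (z - 4)*(z - 2)*(z^3 - 12*z + 16) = (z - 4)*(z - 2)^2*(z^2 + 2*z - 8) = (z - 4)*(z - 2)^3*(z + 4)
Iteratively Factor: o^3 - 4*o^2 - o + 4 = (o - 1)*(o^2 - 3*o - 4) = (o - 4)*(o - 1)*(o + 1)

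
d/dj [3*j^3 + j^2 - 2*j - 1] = 9*j^2 + 2*j - 2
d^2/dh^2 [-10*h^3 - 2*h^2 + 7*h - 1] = -60*h - 4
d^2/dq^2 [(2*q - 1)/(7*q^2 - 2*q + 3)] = 2*((11 - 42*q)*(7*q^2 - 2*q + 3) + 4*(2*q - 1)*(7*q - 1)^2)/(7*q^2 - 2*q + 3)^3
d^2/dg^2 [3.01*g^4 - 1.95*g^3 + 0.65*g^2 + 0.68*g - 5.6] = 36.12*g^2 - 11.7*g + 1.3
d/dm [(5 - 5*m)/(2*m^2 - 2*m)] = 5/(2*m^2)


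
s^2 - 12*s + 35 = (s - 7)*(s - 5)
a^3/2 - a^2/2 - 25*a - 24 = (a/2 + 1/2)*(a - 8)*(a + 6)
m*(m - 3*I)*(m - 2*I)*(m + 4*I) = m^4 - I*m^3 + 14*m^2 - 24*I*m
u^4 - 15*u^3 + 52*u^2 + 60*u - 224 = (u - 8)*(u - 7)*(u - 2)*(u + 2)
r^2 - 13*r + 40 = (r - 8)*(r - 5)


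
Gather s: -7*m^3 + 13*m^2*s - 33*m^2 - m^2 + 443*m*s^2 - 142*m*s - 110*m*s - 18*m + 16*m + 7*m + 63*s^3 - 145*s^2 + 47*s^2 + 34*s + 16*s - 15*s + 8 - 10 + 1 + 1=-7*m^3 - 34*m^2 + 5*m + 63*s^3 + s^2*(443*m - 98) + s*(13*m^2 - 252*m + 35)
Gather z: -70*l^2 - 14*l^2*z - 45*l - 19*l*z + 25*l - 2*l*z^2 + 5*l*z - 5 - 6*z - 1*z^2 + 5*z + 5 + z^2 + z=-70*l^2 - 2*l*z^2 - 20*l + z*(-14*l^2 - 14*l)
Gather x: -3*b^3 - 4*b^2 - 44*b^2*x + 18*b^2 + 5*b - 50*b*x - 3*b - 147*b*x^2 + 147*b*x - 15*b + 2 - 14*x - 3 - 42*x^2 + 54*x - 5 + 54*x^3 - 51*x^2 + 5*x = -3*b^3 + 14*b^2 - 13*b + 54*x^3 + x^2*(-147*b - 93) + x*(-44*b^2 + 97*b + 45) - 6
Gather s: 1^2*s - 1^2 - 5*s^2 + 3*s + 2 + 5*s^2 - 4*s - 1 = 0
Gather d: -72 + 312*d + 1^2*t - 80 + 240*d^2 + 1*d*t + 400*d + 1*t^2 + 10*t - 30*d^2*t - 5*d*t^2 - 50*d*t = d^2*(240 - 30*t) + d*(-5*t^2 - 49*t + 712) + t^2 + 11*t - 152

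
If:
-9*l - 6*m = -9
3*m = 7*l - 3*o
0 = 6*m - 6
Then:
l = 1/3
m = 1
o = -2/9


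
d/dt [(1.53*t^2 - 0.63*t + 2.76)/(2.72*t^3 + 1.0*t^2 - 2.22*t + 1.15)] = (-4.1616*t^4 + 3.4272*t^3 - 25.2882*t^2 - 2.001*t + 5.4027)/(7.3984*t^6 + 5.44*t^5 - 11.0768*t^4 + 1.816*t^3 + 7.2284*t^2 - 5.106*t + 1.3225)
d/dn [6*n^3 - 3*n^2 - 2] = 6*n*(3*n - 1)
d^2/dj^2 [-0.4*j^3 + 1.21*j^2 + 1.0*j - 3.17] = 2.42 - 2.4*j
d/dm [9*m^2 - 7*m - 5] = 18*m - 7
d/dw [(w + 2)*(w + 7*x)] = 2*w + 7*x + 2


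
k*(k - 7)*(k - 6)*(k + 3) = k^4 - 10*k^3 + 3*k^2 + 126*k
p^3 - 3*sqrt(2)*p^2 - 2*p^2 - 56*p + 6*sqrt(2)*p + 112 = (p - 2)*(p - 7*sqrt(2))*(p + 4*sqrt(2))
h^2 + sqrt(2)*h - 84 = (h - 6*sqrt(2))*(h + 7*sqrt(2))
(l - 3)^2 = l^2 - 6*l + 9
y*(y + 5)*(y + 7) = y^3 + 12*y^2 + 35*y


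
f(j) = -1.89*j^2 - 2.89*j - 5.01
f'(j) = -3.78*j - 2.89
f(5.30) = -73.42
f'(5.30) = -22.92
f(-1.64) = -5.35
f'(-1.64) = 3.31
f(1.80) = -16.34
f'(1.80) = -9.69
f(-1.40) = -4.67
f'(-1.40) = 2.40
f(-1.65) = -5.39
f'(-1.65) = 3.35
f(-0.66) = -3.93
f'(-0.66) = -0.40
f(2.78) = -27.65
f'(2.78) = -13.40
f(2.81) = -28.05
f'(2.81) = -13.51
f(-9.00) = -132.09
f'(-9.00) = 31.13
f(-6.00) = -55.71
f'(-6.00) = 19.79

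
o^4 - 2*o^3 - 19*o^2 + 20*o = o*(o - 5)*(o - 1)*(o + 4)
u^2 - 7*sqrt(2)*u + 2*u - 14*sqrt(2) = (u + 2)*(u - 7*sqrt(2))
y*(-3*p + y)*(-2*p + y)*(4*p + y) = 24*p^3*y - 14*p^2*y^2 - p*y^3 + y^4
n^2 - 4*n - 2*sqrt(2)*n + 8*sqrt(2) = (n - 4)*(n - 2*sqrt(2))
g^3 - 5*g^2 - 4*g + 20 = (g - 5)*(g - 2)*(g + 2)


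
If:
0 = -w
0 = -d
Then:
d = 0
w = 0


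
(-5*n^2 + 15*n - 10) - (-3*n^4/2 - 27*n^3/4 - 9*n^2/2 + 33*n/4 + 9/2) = 3*n^4/2 + 27*n^3/4 - n^2/2 + 27*n/4 - 29/2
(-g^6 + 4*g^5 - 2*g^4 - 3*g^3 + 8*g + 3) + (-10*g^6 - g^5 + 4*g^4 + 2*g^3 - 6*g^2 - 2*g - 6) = -11*g^6 + 3*g^5 + 2*g^4 - g^3 - 6*g^2 + 6*g - 3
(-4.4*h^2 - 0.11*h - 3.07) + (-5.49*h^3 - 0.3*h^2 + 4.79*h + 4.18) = -5.49*h^3 - 4.7*h^2 + 4.68*h + 1.11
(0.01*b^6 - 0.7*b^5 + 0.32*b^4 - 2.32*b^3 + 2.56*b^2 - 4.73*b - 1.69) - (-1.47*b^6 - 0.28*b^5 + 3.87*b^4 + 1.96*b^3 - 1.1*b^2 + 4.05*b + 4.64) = 1.48*b^6 - 0.42*b^5 - 3.55*b^4 - 4.28*b^3 + 3.66*b^2 - 8.78*b - 6.33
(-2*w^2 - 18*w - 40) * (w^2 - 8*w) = -2*w^4 - 2*w^3 + 104*w^2 + 320*w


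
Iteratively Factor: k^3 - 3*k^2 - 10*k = (k)*(k^2 - 3*k - 10) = k*(k - 5)*(k + 2)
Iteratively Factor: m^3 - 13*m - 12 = (m - 4)*(m^2 + 4*m + 3) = (m - 4)*(m + 1)*(m + 3)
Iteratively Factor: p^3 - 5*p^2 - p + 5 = (p - 1)*(p^2 - 4*p - 5) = (p - 5)*(p - 1)*(p + 1)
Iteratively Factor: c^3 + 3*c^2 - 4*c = (c)*(c^2 + 3*c - 4) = c*(c - 1)*(c + 4)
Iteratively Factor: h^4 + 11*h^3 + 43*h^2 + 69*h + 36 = (h + 1)*(h^3 + 10*h^2 + 33*h + 36) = (h + 1)*(h + 3)*(h^2 + 7*h + 12) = (h + 1)*(h + 3)^2*(h + 4)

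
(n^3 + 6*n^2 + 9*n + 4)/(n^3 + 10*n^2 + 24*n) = (n^2 + 2*n + 1)/(n*(n + 6))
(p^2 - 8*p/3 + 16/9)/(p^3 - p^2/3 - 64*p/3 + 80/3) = (p - 4/3)/(p^2 + p - 20)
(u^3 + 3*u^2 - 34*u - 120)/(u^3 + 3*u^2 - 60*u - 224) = (u^2 - u - 30)/(u^2 - u - 56)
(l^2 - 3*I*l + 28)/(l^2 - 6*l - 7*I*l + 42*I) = (l + 4*I)/(l - 6)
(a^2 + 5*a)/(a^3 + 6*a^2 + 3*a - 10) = a/(a^2 + a - 2)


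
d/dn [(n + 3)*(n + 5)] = 2*n + 8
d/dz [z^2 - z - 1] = 2*z - 1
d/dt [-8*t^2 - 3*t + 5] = -16*t - 3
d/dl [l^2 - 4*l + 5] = 2*l - 4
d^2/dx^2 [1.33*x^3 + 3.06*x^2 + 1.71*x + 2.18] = 7.98*x + 6.12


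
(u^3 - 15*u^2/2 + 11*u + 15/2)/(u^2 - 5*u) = u - 5/2 - 3/(2*u)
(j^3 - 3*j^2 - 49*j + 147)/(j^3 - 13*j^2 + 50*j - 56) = (j^2 + 4*j - 21)/(j^2 - 6*j + 8)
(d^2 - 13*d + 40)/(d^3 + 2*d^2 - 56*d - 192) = (d - 5)/(d^2 + 10*d + 24)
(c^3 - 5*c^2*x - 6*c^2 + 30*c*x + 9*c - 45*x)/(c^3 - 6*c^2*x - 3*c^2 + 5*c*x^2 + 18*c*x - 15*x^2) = (3 - c)/(-c + x)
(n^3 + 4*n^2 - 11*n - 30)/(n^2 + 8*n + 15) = (n^2 - n - 6)/(n + 3)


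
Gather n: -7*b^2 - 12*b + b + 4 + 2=-7*b^2 - 11*b + 6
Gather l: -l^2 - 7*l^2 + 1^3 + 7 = 8 - 8*l^2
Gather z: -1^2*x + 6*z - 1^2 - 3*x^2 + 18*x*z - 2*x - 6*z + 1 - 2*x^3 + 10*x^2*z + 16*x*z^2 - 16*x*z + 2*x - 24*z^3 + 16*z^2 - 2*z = -2*x^3 - 3*x^2 - x - 24*z^3 + z^2*(16*x + 16) + z*(10*x^2 + 2*x - 2)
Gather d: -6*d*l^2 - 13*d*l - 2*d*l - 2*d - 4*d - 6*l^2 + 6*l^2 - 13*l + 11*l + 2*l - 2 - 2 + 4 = d*(-6*l^2 - 15*l - 6)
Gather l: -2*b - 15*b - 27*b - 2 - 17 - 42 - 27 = -44*b - 88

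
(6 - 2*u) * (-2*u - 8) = 4*u^2 + 4*u - 48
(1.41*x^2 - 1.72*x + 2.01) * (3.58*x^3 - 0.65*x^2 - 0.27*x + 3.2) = 5.0478*x^5 - 7.0741*x^4 + 7.9331*x^3 + 3.6699*x^2 - 6.0467*x + 6.432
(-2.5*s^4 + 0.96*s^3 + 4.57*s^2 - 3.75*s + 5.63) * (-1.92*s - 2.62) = 4.8*s^5 + 4.7068*s^4 - 11.2896*s^3 - 4.7734*s^2 - 0.984599999999999*s - 14.7506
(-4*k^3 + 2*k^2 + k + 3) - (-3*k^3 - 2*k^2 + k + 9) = -k^3 + 4*k^2 - 6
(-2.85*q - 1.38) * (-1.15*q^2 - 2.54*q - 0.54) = 3.2775*q^3 + 8.826*q^2 + 5.0442*q + 0.7452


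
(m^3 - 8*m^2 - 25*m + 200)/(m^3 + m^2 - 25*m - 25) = (m - 8)/(m + 1)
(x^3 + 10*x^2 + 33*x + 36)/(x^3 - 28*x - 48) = (x^2 + 6*x + 9)/(x^2 - 4*x - 12)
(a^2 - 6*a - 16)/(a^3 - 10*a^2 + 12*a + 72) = (a - 8)/(a^2 - 12*a + 36)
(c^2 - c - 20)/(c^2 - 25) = (c + 4)/(c + 5)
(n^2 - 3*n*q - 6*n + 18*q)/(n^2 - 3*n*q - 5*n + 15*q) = (n - 6)/(n - 5)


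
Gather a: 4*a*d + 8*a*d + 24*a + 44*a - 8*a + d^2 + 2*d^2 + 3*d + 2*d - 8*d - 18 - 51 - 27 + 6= a*(12*d + 60) + 3*d^2 - 3*d - 90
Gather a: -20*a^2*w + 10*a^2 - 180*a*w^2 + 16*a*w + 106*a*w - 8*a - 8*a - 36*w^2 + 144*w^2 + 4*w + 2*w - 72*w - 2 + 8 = a^2*(10 - 20*w) + a*(-180*w^2 + 122*w - 16) + 108*w^2 - 66*w + 6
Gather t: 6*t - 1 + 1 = 6*t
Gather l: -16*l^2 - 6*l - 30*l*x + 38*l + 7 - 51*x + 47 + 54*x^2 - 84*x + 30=-16*l^2 + l*(32 - 30*x) + 54*x^2 - 135*x + 84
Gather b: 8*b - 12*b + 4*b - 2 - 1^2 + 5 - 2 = 0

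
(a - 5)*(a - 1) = a^2 - 6*a + 5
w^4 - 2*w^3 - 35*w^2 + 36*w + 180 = (w - 6)*(w - 3)*(w + 2)*(w + 5)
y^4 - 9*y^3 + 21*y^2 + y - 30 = (y - 5)*(y - 3)*(y - 2)*(y + 1)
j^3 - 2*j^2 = j^2*(j - 2)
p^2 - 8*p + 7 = (p - 7)*(p - 1)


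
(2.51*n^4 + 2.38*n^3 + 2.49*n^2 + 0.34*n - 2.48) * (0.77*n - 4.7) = 1.9327*n^5 - 9.9644*n^4 - 9.2687*n^3 - 11.4412*n^2 - 3.5076*n + 11.656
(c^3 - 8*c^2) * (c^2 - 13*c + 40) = c^5 - 21*c^4 + 144*c^3 - 320*c^2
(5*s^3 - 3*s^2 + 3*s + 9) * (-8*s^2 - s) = -40*s^5 + 19*s^4 - 21*s^3 - 75*s^2 - 9*s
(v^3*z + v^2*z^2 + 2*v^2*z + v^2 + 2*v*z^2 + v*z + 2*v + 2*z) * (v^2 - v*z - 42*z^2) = v^5*z + 2*v^4*z + v^4 - 43*v^3*z^3 + 2*v^3 - 42*v^2*z^4 - 86*v^2*z^3 - 43*v^2*z^2 - 84*v*z^4 - 42*v*z^3 - 86*v*z^2 - 84*z^3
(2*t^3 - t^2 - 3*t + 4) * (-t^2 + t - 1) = -2*t^5 + 3*t^4 - 6*t^2 + 7*t - 4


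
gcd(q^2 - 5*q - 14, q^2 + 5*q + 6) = q + 2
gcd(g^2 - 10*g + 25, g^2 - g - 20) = g - 5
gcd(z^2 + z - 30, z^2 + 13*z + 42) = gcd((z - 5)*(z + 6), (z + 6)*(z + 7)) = z + 6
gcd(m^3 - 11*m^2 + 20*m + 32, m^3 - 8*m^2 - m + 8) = m^2 - 7*m - 8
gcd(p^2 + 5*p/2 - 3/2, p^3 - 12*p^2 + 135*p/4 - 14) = p - 1/2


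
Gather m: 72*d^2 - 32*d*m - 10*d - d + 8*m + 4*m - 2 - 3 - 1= 72*d^2 - 11*d + m*(12 - 32*d) - 6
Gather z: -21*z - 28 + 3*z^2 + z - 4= 3*z^2 - 20*z - 32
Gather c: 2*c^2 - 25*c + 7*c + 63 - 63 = 2*c^2 - 18*c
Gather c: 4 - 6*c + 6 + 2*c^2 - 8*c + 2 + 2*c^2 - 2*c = 4*c^2 - 16*c + 12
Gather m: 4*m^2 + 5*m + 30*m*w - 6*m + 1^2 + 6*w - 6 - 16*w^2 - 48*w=4*m^2 + m*(30*w - 1) - 16*w^2 - 42*w - 5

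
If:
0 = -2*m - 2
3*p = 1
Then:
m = -1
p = 1/3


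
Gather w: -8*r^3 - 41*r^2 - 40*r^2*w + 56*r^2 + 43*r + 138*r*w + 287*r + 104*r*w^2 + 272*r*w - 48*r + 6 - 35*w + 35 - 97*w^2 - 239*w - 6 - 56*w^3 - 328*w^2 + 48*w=-8*r^3 + 15*r^2 + 282*r - 56*w^3 + w^2*(104*r - 425) + w*(-40*r^2 + 410*r - 226) + 35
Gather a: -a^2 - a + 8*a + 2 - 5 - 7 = -a^2 + 7*a - 10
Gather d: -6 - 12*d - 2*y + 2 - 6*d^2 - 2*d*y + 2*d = -6*d^2 + d*(-2*y - 10) - 2*y - 4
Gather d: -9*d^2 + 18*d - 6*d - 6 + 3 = -9*d^2 + 12*d - 3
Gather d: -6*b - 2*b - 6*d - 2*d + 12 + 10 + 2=-8*b - 8*d + 24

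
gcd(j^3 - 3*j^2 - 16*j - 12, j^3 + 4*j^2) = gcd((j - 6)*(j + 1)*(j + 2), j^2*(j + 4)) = 1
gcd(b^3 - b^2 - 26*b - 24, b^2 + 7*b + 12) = b + 4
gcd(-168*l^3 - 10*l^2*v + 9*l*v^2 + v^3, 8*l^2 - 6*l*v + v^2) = -4*l + v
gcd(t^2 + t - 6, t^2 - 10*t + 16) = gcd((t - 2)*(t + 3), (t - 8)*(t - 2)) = t - 2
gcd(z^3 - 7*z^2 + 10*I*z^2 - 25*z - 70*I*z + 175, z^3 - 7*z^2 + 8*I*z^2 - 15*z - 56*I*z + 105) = z^2 + z*(-7 + 5*I) - 35*I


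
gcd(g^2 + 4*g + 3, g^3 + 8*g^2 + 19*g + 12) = g^2 + 4*g + 3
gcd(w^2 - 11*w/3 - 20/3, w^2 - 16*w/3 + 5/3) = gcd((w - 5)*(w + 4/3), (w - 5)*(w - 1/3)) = w - 5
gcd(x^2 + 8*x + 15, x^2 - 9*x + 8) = 1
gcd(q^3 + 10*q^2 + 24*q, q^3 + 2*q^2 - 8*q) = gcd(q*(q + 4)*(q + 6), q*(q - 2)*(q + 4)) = q^2 + 4*q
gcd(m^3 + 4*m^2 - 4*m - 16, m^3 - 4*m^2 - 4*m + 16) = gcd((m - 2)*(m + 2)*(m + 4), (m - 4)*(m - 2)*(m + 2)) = m^2 - 4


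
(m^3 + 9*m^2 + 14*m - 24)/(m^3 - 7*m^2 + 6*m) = (m^2 + 10*m + 24)/(m*(m - 6))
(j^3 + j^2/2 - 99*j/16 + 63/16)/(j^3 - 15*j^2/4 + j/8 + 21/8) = (16*j^3 + 8*j^2 - 99*j + 63)/(2*(8*j^3 - 30*j^2 + j + 21))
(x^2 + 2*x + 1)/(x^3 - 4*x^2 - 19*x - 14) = (x + 1)/(x^2 - 5*x - 14)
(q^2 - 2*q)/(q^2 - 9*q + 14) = q/(q - 7)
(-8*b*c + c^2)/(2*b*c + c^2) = (-8*b + c)/(2*b + c)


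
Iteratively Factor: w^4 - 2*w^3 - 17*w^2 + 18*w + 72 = (w - 4)*(w^3 + 2*w^2 - 9*w - 18) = (w - 4)*(w + 3)*(w^2 - w - 6) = (w - 4)*(w - 3)*(w + 3)*(w + 2)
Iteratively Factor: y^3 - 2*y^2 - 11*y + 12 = (y - 1)*(y^2 - y - 12) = (y - 4)*(y - 1)*(y + 3)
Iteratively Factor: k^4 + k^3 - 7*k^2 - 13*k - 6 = (k + 1)*(k^3 - 7*k - 6) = (k + 1)*(k + 2)*(k^2 - 2*k - 3) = (k - 3)*(k + 1)*(k + 2)*(k + 1)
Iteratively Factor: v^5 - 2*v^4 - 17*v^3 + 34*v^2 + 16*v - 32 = (v - 4)*(v^4 + 2*v^3 - 9*v^2 - 2*v + 8) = (v - 4)*(v - 2)*(v^3 + 4*v^2 - v - 4) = (v - 4)*(v - 2)*(v + 4)*(v^2 - 1) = (v - 4)*(v - 2)*(v + 1)*(v + 4)*(v - 1)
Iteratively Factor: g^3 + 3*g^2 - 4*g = (g + 4)*(g^2 - g) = (g - 1)*(g + 4)*(g)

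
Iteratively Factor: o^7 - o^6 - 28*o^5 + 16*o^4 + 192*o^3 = (o + 4)*(o^6 - 5*o^5 - 8*o^4 + 48*o^3) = (o - 4)*(o + 4)*(o^5 - o^4 - 12*o^3) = o*(o - 4)*(o + 4)*(o^4 - o^3 - 12*o^2) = o*(o - 4)*(o + 3)*(o + 4)*(o^3 - 4*o^2) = o^2*(o - 4)*(o + 3)*(o + 4)*(o^2 - 4*o) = o^3*(o - 4)*(o + 3)*(o + 4)*(o - 4)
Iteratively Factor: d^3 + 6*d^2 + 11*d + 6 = (d + 2)*(d^2 + 4*d + 3) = (d + 2)*(d + 3)*(d + 1)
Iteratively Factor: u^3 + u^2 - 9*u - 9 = (u - 3)*(u^2 + 4*u + 3) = (u - 3)*(u + 3)*(u + 1)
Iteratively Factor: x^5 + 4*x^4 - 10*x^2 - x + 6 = (x + 2)*(x^4 + 2*x^3 - 4*x^2 - 2*x + 3) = (x + 1)*(x + 2)*(x^3 + x^2 - 5*x + 3) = (x - 1)*(x + 1)*(x + 2)*(x^2 + 2*x - 3) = (x - 1)^2*(x + 1)*(x + 2)*(x + 3)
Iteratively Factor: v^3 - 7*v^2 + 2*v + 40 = (v - 4)*(v^2 - 3*v - 10) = (v - 5)*(v - 4)*(v + 2)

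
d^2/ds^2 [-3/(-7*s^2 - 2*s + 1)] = 6*(-49*s^2 - 14*s + 4*(7*s + 1)^2 + 7)/(7*s^2 + 2*s - 1)^3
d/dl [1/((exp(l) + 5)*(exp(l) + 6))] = (-2*exp(l) - 11)*exp(l)/(exp(4*l) + 22*exp(3*l) + 181*exp(2*l) + 660*exp(l) + 900)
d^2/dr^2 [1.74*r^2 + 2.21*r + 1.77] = 3.48000000000000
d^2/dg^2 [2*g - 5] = 0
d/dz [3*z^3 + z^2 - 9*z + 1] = 9*z^2 + 2*z - 9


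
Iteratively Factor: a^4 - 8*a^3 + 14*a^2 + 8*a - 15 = (a - 3)*(a^3 - 5*a^2 - a + 5) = (a - 3)*(a - 1)*(a^2 - 4*a - 5) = (a - 3)*(a - 1)*(a + 1)*(a - 5)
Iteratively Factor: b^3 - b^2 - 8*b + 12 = (b - 2)*(b^2 + b - 6) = (b - 2)*(b + 3)*(b - 2)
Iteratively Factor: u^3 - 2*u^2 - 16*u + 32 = (u - 2)*(u^2 - 16) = (u - 2)*(u + 4)*(u - 4)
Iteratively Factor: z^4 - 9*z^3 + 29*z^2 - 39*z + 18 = (z - 2)*(z^3 - 7*z^2 + 15*z - 9) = (z - 3)*(z - 2)*(z^2 - 4*z + 3) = (z - 3)^2*(z - 2)*(z - 1)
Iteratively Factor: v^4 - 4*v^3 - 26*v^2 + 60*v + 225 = (v + 3)*(v^3 - 7*v^2 - 5*v + 75) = (v + 3)^2*(v^2 - 10*v + 25) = (v - 5)*(v + 3)^2*(v - 5)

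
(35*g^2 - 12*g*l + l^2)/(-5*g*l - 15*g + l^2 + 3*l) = (-7*g + l)/(l + 3)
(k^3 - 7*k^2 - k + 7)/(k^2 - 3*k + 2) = (k^2 - 6*k - 7)/(k - 2)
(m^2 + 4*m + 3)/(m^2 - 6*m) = (m^2 + 4*m + 3)/(m*(m - 6))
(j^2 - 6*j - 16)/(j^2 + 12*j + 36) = (j^2 - 6*j - 16)/(j^2 + 12*j + 36)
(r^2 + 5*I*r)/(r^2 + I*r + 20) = r/(r - 4*I)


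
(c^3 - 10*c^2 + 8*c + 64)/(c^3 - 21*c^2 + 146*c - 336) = (c^2 - 2*c - 8)/(c^2 - 13*c + 42)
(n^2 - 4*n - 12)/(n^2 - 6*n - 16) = (n - 6)/(n - 8)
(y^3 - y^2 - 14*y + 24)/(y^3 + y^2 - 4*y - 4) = (y^2 + y - 12)/(y^2 + 3*y + 2)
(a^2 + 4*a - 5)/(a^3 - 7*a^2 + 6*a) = (a + 5)/(a*(a - 6))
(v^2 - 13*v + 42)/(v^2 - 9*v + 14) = (v - 6)/(v - 2)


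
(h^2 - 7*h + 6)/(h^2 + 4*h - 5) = (h - 6)/(h + 5)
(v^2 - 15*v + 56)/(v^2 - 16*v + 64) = (v - 7)/(v - 8)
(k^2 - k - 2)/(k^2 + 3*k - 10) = (k + 1)/(k + 5)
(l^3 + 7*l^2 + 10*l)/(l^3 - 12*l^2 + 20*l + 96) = l*(l + 5)/(l^2 - 14*l + 48)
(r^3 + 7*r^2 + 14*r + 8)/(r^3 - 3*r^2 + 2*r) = (r^3 + 7*r^2 + 14*r + 8)/(r*(r^2 - 3*r + 2))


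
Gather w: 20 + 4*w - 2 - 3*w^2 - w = -3*w^2 + 3*w + 18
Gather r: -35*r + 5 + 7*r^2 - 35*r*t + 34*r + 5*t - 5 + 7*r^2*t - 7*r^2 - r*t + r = 7*r^2*t - 36*r*t + 5*t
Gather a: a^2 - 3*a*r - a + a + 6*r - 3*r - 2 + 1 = a^2 - 3*a*r + 3*r - 1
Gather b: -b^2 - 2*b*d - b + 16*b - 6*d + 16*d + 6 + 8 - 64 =-b^2 + b*(15 - 2*d) + 10*d - 50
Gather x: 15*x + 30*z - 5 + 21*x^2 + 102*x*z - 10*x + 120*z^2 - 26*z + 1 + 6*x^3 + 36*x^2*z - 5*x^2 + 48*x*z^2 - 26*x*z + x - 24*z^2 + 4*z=6*x^3 + x^2*(36*z + 16) + x*(48*z^2 + 76*z + 6) + 96*z^2 + 8*z - 4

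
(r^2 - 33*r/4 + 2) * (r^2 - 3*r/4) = r^4 - 9*r^3 + 131*r^2/16 - 3*r/2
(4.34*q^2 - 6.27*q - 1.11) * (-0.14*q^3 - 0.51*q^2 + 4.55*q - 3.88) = -0.6076*q^5 - 1.3356*q^4 + 23.1001*q^3 - 44.8016*q^2 + 19.2771*q + 4.3068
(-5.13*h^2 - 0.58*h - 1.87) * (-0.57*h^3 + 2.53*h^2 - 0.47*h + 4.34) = 2.9241*h^5 - 12.6483*h^4 + 2.0096*h^3 - 26.7227*h^2 - 1.6383*h - 8.1158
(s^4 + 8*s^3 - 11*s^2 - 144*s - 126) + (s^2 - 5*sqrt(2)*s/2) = s^4 + 8*s^3 - 10*s^2 - 144*s - 5*sqrt(2)*s/2 - 126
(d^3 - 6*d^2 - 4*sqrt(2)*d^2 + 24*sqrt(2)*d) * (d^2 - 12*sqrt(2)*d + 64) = d^5 - 16*sqrt(2)*d^4 - 6*d^4 + 96*sqrt(2)*d^3 + 160*d^3 - 960*d^2 - 256*sqrt(2)*d^2 + 1536*sqrt(2)*d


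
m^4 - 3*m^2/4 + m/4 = m*(m - 1/2)^2*(m + 1)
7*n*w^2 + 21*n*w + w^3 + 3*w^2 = w*(7*n + w)*(w + 3)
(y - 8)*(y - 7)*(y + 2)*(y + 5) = y^4 - 8*y^3 - 39*y^2 + 242*y + 560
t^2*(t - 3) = t^3 - 3*t^2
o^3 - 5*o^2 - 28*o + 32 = (o - 8)*(o - 1)*(o + 4)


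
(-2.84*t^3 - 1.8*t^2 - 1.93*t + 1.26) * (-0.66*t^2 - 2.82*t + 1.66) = 1.8744*t^5 + 9.1968*t^4 + 1.6354*t^3 + 1.623*t^2 - 6.757*t + 2.0916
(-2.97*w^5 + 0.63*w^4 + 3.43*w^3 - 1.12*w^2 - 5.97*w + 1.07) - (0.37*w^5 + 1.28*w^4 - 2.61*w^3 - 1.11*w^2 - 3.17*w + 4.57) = -3.34*w^5 - 0.65*w^4 + 6.04*w^3 - 0.01*w^2 - 2.8*w - 3.5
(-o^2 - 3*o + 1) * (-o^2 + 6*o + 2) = o^4 - 3*o^3 - 21*o^2 + 2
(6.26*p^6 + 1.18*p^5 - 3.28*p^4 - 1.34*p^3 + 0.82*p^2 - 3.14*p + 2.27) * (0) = 0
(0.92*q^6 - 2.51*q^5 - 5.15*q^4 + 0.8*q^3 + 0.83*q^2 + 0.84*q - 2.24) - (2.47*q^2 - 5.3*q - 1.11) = 0.92*q^6 - 2.51*q^5 - 5.15*q^4 + 0.8*q^3 - 1.64*q^2 + 6.14*q - 1.13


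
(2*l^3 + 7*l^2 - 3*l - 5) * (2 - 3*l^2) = -6*l^5 - 21*l^4 + 13*l^3 + 29*l^2 - 6*l - 10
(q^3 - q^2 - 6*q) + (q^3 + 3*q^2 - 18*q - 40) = 2*q^3 + 2*q^2 - 24*q - 40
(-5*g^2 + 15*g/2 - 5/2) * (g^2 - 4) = -5*g^4 + 15*g^3/2 + 35*g^2/2 - 30*g + 10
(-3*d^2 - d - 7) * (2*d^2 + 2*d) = -6*d^4 - 8*d^3 - 16*d^2 - 14*d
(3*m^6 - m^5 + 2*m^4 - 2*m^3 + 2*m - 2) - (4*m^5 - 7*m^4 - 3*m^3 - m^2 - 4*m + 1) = 3*m^6 - 5*m^5 + 9*m^4 + m^3 + m^2 + 6*m - 3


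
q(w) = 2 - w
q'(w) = -1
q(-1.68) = 3.68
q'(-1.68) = -1.00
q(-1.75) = 3.75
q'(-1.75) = -1.00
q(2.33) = -0.33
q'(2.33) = -1.00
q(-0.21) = 2.21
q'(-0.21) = -1.00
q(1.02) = 0.98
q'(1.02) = -1.00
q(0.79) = 1.21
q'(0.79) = -1.00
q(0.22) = 1.78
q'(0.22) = -1.00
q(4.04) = -2.04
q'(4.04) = -1.00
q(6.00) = -4.00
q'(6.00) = -1.00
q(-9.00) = 11.00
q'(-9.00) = -1.00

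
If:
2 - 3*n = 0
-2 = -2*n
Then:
No Solution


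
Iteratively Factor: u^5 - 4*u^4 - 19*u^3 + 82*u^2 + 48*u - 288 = (u + 2)*(u^4 - 6*u^3 - 7*u^2 + 96*u - 144) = (u - 3)*(u + 2)*(u^3 - 3*u^2 - 16*u + 48) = (u - 3)*(u + 2)*(u + 4)*(u^2 - 7*u + 12) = (u - 4)*(u - 3)*(u + 2)*(u + 4)*(u - 3)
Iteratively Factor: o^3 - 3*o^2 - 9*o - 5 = (o - 5)*(o^2 + 2*o + 1) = (o - 5)*(o + 1)*(o + 1)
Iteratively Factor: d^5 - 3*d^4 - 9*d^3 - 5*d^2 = (d - 5)*(d^4 + 2*d^3 + d^2) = (d - 5)*(d + 1)*(d^3 + d^2) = (d - 5)*(d + 1)^2*(d^2) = d*(d - 5)*(d + 1)^2*(d)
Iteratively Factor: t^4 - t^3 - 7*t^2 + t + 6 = (t - 3)*(t^3 + 2*t^2 - t - 2) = (t - 3)*(t - 1)*(t^2 + 3*t + 2) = (t - 3)*(t - 1)*(t + 1)*(t + 2)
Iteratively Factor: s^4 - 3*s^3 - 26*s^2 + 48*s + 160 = (s - 5)*(s^3 + 2*s^2 - 16*s - 32) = (s - 5)*(s + 4)*(s^2 - 2*s - 8) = (s - 5)*(s + 2)*(s + 4)*(s - 4)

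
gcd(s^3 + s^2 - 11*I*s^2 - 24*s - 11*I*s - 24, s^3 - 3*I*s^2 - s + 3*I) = s^2 + s*(1 - 3*I) - 3*I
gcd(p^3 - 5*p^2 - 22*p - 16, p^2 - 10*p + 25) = 1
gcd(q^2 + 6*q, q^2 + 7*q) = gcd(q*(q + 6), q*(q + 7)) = q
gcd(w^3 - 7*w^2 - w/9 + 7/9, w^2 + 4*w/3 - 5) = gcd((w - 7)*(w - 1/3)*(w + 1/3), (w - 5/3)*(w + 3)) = 1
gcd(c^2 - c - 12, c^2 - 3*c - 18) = c + 3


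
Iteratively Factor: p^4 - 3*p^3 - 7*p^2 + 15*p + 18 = (p + 2)*(p^3 - 5*p^2 + 3*p + 9) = (p - 3)*(p + 2)*(p^2 - 2*p - 3) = (p - 3)^2*(p + 2)*(p + 1)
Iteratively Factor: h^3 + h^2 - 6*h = (h)*(h^2 + h - 6) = h*(h + 3)*(h - 2)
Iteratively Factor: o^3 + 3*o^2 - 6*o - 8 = (o + 1)*(o^2 + 2*o - 8) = (o - 2)*(o + 1)*(o + 4)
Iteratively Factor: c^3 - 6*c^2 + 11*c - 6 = (c - 1)*(c^2 - 5*c + 6) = (c - 3)*(c - 1)*(c - 2)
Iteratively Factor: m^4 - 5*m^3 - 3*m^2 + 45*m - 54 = (m - 2)*(m^3 - 3*m^2 - 9*m + 27) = (m - 3)*(m - 2)*(m^2 - 9) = (m - 3)*(m - 2)*(m + 3)*(m - 3)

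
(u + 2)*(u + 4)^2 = u^3 + 10*u^2 + 32*u + 32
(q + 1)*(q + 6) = q^2 + 7*q + 6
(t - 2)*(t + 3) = t^2 + t - 6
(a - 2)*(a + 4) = a^2 + 2*a - 8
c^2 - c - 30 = (c - 6)*(c + 5)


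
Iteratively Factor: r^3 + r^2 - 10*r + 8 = (r - 2)*(r^2 + 3*r - 4) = (r - 2)*(r + 4)*(r - 1)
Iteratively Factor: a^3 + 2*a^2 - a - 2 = (a + 1)*(a^2 + a - 2) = (a - 1)*(a + 1)*(a + 2)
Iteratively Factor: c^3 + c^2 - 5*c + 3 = (c + 3)*(c^2 - 2*c + 1) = (c - 1)*(c + 3)*(c - 1)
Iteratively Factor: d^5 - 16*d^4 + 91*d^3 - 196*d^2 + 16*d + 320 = (d - 4)*(d^4 - 12*d^3 + 43*d^2 - 24*d - 80) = (d - 4)*(d + 1)*(d^3 - 13*d^2 + 56*d - 80) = (d - 4)^2*(d + 1)*(d^2 - 9*d + 20) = (d - 4)^3*(d + 1)*(d - 5)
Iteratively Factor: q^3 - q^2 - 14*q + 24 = (q + 4)*(q^2 - 5*q + 6) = (q - 2)*(q + 4)*(q - 3)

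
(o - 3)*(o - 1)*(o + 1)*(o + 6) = o^4 + 3*o^3 - 19*o^2 - 3*o + 18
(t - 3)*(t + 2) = t^2 - t - 6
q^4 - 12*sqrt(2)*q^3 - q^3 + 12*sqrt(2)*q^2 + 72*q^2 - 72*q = q*(q - 1)*(q - 6*sqrt(2))^2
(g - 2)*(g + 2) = g^2 - 4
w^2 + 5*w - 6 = (w - 1)*(w + 6)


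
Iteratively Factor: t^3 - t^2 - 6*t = (t)*(t^2 - t - 6) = t*(t + 2)*(t - 3)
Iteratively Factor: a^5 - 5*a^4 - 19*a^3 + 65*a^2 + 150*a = (a - 5)*(a^4 - 19*a^2 - 30*a) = (a - 5)*(a + 2)*(a^3 - 2*a^2 - 15*a) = (a - 5)^2*(a + 2)*(a^2 + 3*a) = (a - 5)^2*(a + 2)*(a + 3)*(a)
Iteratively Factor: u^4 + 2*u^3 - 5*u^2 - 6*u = (u)*(u^3 + 2*u^2 - 5*u - 6) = u*(u + 1)*(u^2 + u - 6) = u*(u + 1)*(u + 3)*(u - 2)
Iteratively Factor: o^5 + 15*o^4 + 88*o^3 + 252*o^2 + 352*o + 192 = (o + 2)*(o^4 + 13*o^3 + 62*o^2 + 128*o + 96) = (o + 2)*(o + 3)*(o^3 + 10*o^2 + 32*o + 32) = (o + 2)*(o + 3)*(o + 4)*(o^2 + 6*o + 8) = (o + 2)^2*(o + 3)*(o + 4)*(o + 4)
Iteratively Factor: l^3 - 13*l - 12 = (l + 3)*(l^2 - 3*l - 4) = (l - 4)*(l + 3)*(l + 1)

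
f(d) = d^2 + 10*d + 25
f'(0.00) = 10.00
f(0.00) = 25.00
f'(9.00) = 28.00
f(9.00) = 196.00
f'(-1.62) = 6.76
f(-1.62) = 11.42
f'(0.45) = 10.90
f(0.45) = 29.70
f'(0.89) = 11.78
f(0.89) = 34.69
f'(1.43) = 12.86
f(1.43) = 41.34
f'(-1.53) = 6.94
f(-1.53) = 12.04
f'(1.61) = 13.22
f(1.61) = 43.69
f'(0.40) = 10.80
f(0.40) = 29.16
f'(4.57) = 19.14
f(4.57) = 91.58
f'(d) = 2*d + 10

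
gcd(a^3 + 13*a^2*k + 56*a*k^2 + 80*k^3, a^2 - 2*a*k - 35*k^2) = a + 5*k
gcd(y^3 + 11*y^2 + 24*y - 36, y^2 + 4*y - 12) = y + 6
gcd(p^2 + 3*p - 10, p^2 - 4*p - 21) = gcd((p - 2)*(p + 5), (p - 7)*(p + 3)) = 1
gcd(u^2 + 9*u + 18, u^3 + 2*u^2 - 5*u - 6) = u + 3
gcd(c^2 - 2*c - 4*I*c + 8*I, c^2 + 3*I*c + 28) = c - 4*I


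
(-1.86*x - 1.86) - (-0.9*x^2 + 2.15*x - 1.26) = 0.9*x^2 - 4.01*x - 0.6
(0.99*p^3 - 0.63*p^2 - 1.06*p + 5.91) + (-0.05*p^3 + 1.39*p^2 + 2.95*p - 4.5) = 0.94*p^3 + 0.76*p^2 + 1.89*p + 1.41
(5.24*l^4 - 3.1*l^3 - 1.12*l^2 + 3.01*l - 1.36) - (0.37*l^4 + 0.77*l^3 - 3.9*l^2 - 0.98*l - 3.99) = 4.87*l^4 - 3.87*l^3 + 2.78*l^2 + 3.99*l + 2.63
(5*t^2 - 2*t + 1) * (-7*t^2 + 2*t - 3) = -35*t^4 + 24*t^3 - 26*t^2 + 8*t - 3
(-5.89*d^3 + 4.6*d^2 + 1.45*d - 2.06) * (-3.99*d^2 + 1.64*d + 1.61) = 23.5011*d^5 - 28.0136*d^4 - 7.7244*d^3 + 18.0034*d^2 - 1.0439*d - 3.3166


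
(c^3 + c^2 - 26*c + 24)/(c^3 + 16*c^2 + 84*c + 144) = (c^2 - 5*c + 4)/(c^2 + 10*c + 24)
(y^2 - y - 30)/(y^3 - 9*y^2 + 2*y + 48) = (y^2 - y - 30)/(y^3 - 9*y^2 + 2*y + 48)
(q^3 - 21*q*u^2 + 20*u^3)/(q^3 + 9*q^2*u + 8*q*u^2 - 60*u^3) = (q^2 - 5*q*u + 4*u^2)/(q^2 + 4*q*u - 12*u^2)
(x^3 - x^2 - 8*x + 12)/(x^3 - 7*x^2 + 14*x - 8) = (x^2 + x - 6)/(x^2 - 5*x + 4)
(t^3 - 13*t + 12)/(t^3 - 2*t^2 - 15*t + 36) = (t - 1)/(t - 3)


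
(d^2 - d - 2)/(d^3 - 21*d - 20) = (d - 2)/(d^2 - d - 20)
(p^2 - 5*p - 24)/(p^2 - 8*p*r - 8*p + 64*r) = (p + 3)/(p - 8*r)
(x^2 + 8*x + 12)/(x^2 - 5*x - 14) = (x + 6)/(x - 7)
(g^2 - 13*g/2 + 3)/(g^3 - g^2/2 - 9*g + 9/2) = (g - 6)/(g^2 - 9)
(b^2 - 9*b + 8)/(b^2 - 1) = (b - 8)/(b + 1)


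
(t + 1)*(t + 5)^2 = t^3 + 11*t^2 + 35*t + 25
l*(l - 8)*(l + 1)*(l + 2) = l^4 - 5*l^3 - 22*l^2 - 16*l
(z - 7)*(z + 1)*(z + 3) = z^3 - 3*z^2 - 25*z - 21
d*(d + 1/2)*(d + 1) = d^3 + 3*d^2/2 + d/2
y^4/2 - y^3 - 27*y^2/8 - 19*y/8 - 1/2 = (y/2 + 1/4)*(y - 4)*(y + 1/2)*(y + 1)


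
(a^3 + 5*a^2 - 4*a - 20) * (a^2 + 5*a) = a^5 + 10*a^4 + 21*a^3 - 40*a^2 - 100*a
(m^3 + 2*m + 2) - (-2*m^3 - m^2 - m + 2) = 3*m^3 + m^2 + 3*m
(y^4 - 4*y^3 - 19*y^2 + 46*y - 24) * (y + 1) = y^5 - 3*y^4 - 23*y^3 + 27*y^2 + 22*y - 24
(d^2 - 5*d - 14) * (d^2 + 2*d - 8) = d^4 - 3*d^3 - 32*d^2 + 12*d + 112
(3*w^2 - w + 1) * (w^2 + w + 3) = 3*w^4 + 2*w^3 + 9*w^2 - 2*w + 3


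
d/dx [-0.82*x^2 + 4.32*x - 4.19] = 4.32 - 1.64*x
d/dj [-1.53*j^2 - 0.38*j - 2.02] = -3.06*j - 0.38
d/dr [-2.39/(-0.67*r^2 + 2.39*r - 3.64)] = (5.7121 - 3.2026*r)/(0.67*r^2 - 2.39*r + 3.64)^2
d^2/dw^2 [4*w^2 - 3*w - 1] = 8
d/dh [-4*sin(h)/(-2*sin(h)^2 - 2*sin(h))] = -2*cos(h)/(sin(h) + 1)^2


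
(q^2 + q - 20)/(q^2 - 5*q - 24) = (-q^2 - q + 20)/(-q^2 + 5*q + 24)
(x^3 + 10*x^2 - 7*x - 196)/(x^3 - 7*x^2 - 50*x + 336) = (x^2 + 3*x - 28)/(x^2 - 14*x + 48)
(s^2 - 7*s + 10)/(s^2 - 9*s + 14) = (s - 5)/(s - 7)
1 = 1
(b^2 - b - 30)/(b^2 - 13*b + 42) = (b + 5)/(b - 7)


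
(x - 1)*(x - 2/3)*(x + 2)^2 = x^4 + 7*x^3/3 - 2*x^2 - 4*x + 8/3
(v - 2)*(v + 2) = v^2 - 4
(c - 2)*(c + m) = c^2 + c*m - 2*c - 2*m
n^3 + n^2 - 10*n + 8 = (n - 2)*(n - 1)*(n + 4)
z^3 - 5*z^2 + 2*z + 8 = (z - 4)*(z - 2)*(z + 1)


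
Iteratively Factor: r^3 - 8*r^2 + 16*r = (r)*(r^2 - 8*r + 16) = r*(r - 4)*(r - 4)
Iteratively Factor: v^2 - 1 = (v + 1)*(v - 1)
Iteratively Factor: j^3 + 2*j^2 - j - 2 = (j - 1)*(j^2 + 3*j + 2) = (j - 1)*(j + 2)*(j + 1)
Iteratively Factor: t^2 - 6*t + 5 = (t - 1)*(t - 5)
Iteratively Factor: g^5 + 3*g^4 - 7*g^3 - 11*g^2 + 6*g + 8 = (g + 1)*(g^4 + 2*g^3 - 9*g^2 - 2*g + 8) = (g - 2)*(g + 1)*(g^3 + 4*g^2 - g - 4) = (g - 2)*(g - 1)*(g + 1)*(g^2 + 5*g + 4) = (g - 2)*(g - 1)*(g + 1)^2*(g + 4)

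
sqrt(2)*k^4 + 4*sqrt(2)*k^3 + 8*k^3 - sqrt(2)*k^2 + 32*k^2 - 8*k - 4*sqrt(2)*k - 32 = (k - 1)*(k + 4)*(k + 4*sqrt(2))*(sqrt(2)*k + sqrt(2))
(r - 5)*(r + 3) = r^2 - 2*r - 15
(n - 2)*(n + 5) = n^2 + 3*n - 10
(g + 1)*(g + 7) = g^2 + 8*g + 7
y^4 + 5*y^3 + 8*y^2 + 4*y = y*(y + 1)*(y + 2)^2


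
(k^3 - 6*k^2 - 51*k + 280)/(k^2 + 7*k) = k - 13 + 40/k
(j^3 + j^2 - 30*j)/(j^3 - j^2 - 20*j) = (j + 6)/(j + 4)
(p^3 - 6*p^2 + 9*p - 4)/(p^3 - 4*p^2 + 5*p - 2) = (p - 4)/(p - 2)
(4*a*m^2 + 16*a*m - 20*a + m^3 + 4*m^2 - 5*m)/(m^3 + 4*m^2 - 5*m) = (4*a + m)/m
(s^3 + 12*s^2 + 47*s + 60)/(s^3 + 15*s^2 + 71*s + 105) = (s + 4)/(s + 7)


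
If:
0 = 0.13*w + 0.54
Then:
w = -4.15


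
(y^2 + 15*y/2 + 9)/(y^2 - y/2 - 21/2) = (2*y^2 + 15*y + 18)/(2*y^2 - y - 21)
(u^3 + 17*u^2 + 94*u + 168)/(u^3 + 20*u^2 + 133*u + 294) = (u + 4)/(u + 7)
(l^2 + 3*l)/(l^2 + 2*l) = (l + 3)/(l + 2)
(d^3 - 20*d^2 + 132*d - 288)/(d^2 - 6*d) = d - 14 + 48/d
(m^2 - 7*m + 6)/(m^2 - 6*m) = (m - 1)/m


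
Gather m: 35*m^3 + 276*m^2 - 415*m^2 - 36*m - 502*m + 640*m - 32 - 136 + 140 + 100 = 35*m^3 - 139*m^2 + 102*m + 72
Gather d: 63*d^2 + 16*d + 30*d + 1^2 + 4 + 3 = 63*d^2 + 46*d + 8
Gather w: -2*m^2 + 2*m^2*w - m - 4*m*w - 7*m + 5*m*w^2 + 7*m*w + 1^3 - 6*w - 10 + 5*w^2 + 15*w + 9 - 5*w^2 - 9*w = -2*m^2 + 5*m*w^2 - 8*m + w*(2*m^2 + 3*m)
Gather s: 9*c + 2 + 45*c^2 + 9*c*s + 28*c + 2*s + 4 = 45*c^2 + 37*c + s*(9*c + 2) + 6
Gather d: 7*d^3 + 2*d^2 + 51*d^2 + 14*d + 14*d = 7*d^3 + 53*d^2 + 28*d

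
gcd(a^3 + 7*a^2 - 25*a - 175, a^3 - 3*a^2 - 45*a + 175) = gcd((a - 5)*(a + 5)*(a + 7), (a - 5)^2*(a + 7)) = a^2 + 2*a - 35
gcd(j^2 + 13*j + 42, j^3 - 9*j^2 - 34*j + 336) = j + 6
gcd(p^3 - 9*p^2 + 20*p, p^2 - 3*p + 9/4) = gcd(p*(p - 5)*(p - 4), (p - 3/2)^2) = 1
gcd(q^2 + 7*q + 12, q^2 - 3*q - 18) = q + 3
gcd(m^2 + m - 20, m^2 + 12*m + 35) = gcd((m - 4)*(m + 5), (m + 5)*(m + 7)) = m + 5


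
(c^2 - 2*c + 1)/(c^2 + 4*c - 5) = (c - 1)/(c + 5)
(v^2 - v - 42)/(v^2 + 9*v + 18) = (v - 7)/(v + 3)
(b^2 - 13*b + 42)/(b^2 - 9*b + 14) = (b - 6)/(b - 2)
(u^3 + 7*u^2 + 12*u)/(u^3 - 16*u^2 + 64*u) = (u^2 + 7*u + 12)/(u^2 - 16*u + 64)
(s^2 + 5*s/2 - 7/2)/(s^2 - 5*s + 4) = (s + 7/2)/(s - 4)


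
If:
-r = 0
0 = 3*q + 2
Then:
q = -2/3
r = 0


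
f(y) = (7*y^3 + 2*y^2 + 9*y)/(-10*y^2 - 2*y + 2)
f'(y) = (20*y + 2)*(7*y^3 + 2*y^2 + 9*y)/(-10*y^2 - 2*y + 2)^2 + (21*y^2 + 4*y + 9)/(-10*y^2 - 2*y + 2) = (-35*y^4 - 14*y^3 + 64*y^2 + 4*y + 9)/(2*(25*y^4 + 10*y^3 - 9*y^2 - 2*y + 1))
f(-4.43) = 3.29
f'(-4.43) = -0.64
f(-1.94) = 1.92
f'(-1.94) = -0.30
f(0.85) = -1.93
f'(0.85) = 1.33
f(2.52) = -2.22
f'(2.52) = -0.55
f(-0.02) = -0.09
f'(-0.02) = 4.32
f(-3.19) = 2.52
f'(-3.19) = -0.58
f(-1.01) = 2.31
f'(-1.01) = 2.53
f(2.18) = -2.04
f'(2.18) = -0.49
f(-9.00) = 6.36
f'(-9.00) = -0.69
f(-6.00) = 4.32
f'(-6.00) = -0.67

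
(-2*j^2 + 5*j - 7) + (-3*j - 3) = -2*j^2 + 2*j - 10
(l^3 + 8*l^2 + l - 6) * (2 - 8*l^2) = -8*l^5 - 64*l^4 - 6*l^3 + 64*l^2 + 2*l - 12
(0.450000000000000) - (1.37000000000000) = -0.920000000000000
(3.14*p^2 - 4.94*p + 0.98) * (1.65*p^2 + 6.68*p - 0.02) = 5.181*p^4 + 12.8242*p^3 - 31.445*p^2 + 6.6452*p - 0.0196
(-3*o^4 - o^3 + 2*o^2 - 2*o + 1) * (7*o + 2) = -21*o^5 - 13*o^4 + 12*o^3 - 10*o^2 + 3*o + 2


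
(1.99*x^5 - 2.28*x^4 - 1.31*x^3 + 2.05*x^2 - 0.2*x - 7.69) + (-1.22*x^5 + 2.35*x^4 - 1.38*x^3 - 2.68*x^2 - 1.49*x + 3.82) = 0.77*x^5 + 0.0700000000000003*x^4 - 2.69*x^3 - 0.63*x^2 - 1.69*x - 3.87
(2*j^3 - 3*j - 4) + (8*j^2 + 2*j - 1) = 2*j^3 + 8*j^2 - j - 5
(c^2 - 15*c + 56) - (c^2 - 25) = 81 - 15*c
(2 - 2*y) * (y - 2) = -2*y^2 + 6*y - 4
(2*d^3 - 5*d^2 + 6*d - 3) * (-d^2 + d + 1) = -2*d^5 + 7*d^4 - 9*d^3 + 4*d^2 + 3*d - 3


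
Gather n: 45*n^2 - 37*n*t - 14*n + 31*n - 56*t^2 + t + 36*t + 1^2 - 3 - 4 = 45*n^2 + n*(17 - 37*t) - 56*t^2 + 37*t - 6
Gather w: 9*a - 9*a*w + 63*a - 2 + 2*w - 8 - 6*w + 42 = 72*a + w*(-9*a - 4) + 32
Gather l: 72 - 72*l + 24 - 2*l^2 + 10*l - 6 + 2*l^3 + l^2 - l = 2*l^3 - l^2 - 63*l + 90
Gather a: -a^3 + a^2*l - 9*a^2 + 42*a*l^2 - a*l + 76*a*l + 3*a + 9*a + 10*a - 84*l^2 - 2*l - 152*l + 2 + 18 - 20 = -a^3 + a^2*(l - 9) + a*(42*l^2 + 75*l + 22) - 84*l^2 - 154*l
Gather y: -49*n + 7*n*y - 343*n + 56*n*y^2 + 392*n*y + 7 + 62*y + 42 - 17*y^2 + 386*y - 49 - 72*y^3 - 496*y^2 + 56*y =-392*n - 72*y^3 + y^2*(56*n - 513) + y*(399*n + 504)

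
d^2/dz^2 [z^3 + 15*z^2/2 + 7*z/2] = 6*z + 15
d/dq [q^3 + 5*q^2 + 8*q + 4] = 3*q^2 + 10*q + 8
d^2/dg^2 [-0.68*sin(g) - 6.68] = 0.68*sin(g)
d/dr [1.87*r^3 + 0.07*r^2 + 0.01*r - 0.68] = 5.61*r^2 + 0.14*r + 0.01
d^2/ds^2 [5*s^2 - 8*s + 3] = 10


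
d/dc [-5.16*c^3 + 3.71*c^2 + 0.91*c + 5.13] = -15.48*c^2 + 7.42*c + 0.91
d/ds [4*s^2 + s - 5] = 8*s + 1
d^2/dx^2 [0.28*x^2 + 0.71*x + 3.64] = 0.560000000000000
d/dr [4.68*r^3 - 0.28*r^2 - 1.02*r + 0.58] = 14.04*r^2 - 0.56*r - 1.02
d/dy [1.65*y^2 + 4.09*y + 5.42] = 3.3*y + 4.09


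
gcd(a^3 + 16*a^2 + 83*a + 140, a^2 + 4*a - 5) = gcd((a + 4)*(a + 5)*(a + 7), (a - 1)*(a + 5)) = a + 5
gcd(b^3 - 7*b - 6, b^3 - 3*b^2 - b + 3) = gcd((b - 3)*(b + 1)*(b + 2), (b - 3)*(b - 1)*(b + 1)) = b^2 - 2*b - 3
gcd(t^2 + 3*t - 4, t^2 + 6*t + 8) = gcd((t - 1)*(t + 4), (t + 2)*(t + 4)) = t + 4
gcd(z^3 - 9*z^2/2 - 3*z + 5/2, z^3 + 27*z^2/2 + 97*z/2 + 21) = 1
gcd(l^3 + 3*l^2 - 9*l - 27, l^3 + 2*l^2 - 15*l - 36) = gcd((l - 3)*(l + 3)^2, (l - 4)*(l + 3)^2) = l^2 + 6*l + 9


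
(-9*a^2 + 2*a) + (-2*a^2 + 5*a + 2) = -11*a^2 + 7*a + 2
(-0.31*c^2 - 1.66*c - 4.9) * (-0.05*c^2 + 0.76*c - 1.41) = 0.0155*c^4 - 0.1526*c^3 - 0.5795*c^2 - 1.3834*c + 6.909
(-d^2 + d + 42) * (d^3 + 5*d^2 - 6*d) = -d^5 - 4*d^4 + 53*d^3 + 204*d^2 - 252*d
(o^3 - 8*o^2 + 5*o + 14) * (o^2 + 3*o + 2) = o^5 - 5*o^4 - 17*o^3 + 13*o^2 + 52*o + 28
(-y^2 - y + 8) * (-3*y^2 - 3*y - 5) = 3*y^4 + 6*y^3 - 16*y^2 - 19*y - 40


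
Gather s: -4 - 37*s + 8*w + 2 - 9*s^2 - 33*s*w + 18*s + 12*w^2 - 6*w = -9*s^2 + s*(-33*w - 19) + 12*w^2 + 2*w - 2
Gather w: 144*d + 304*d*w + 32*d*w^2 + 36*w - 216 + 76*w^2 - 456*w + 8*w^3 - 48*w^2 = 144*d + 8*w^3 + w^2*(32*d + 28) + w*(304*d - 420) - 216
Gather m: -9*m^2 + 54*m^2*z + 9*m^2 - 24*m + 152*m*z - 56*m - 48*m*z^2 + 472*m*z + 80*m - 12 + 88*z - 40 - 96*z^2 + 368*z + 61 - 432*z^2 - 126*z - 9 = 54*m^2*z + m*(-48*z^2 + 624*z) - 528*z^2 + 330*z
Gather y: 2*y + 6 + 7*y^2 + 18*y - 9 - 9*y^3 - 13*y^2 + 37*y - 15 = -9*y^3 - 6*y^2 + 57*y - 18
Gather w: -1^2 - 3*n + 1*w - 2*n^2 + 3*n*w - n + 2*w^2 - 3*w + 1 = -2*n^2 - 4*n + 2*w^2 + w*(3*n - 2)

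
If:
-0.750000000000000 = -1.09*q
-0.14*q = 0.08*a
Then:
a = -1.20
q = 0.69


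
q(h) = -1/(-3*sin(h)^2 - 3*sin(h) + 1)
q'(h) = -(6*sin(h)*cos(h) + 3*cos(h))/(-3*sin(h)^2 - 3*sin(h) + 1)^2 = -3*(2*sin(h) + 1)*cos(h)/(3*sin(h)^2 + 3*sin(h) - 1)^2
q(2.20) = 0.30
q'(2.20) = 0.40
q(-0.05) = -0.88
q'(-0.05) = -2.07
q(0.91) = 0.31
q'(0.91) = -0.45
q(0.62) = 0.57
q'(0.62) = -1.71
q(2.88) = -42.57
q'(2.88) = 7968.48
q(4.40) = -0.88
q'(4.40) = -0.64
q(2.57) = 0.67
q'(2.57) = 2.33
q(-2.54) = -0.58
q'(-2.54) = -0.11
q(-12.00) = 0.68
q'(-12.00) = -2.42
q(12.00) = -0.57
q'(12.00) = 0.06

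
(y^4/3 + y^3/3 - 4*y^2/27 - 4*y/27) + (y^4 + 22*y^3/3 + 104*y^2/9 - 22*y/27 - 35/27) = 4*y^4/3 + 23*y^3/3 + 308*y^2/27 - 26*y/27 - 35/27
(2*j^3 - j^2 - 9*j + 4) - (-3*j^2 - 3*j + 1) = 2*j^3 + 2*j^2 - 6*j + 3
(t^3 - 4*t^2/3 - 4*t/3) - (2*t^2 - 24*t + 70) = t^3 - 10*t^2/3 + 68*t/3 - 70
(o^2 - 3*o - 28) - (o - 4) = o^2 - 4*o - 24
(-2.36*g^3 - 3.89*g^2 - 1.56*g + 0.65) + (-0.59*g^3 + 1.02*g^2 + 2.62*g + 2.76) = -2.95*g^3 - 2.87*g^2 + 1.06*g + 3.41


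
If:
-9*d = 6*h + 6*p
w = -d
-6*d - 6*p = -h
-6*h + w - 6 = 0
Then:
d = 42/11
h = -18/11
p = -45/11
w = -42/11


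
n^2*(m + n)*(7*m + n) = 7*m^2*n^2 + 8*m*n^3 + n^4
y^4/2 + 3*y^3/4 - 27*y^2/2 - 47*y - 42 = (y/2 + 1)*(y - 6)*(y + 2)*(y + 7/2)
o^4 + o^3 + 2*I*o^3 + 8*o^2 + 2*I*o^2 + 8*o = o*(o + 1)*(o - 2*I)*(o + 4*I)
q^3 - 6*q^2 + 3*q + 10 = (q - 5)*(q - 2)*(q + 1)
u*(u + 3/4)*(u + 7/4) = u^3 + 5*u^2/2 + 21*u/16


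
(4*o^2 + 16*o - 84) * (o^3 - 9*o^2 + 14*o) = 4*o^5 - 20*o^4 - 172*o^3 + 980*o^2 - 1176*o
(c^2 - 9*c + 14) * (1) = c^2 - 9*c + 14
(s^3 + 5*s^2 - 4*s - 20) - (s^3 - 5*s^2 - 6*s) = 10*s^2 + 2*s - 20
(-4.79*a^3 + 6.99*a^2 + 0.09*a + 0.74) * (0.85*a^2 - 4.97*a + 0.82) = -4.0715*a^5 + 29.7478*a^4 - 38.5916*a^3 + 5.9135*a^2 - 3.604*a + 0.6068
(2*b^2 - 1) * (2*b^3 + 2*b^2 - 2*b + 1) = 4*b^5 + 4*b^4 - 6*b^3 + 2*b - 1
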